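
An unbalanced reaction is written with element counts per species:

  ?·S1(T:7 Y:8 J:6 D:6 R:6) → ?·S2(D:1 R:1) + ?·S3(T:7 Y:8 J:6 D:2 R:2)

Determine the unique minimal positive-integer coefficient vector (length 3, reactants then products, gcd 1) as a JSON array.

T: 1·7 = 7 | 4·0+1·7 = 7
Y: 1·8 = 8 | 4·0+1·8 = 8
J: 1·6 = 6 | 4·0+1·6 = 6
D: 1·6 = 6 | 4·1+1·2 = 6
R: 1·6 = 6 | 4·1+1·2 = 6
gcd(1,4,1) = 1

Coefficients: [1, 4, 1]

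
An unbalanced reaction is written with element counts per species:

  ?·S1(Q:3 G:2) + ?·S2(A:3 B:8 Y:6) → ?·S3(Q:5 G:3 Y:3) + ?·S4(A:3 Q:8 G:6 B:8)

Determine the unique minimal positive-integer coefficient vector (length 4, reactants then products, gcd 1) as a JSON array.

A: 6·0+1·3 = 3 | 2·0+1·3 = 3
Q: 6·3+1·0 = 18 | 2·5+1·8 = 18
G: 6·2+1·0 = 12 | 2·3+1·6 = 12
B: 6·0+1·8 = 8 | 2·0+1·8 = 8
Y: 6·0+1·6 = 6 | 2·3+1·0 = 6
gcd(6,1,2,1) = 1

Coefficients: [6, 1, 2, 1]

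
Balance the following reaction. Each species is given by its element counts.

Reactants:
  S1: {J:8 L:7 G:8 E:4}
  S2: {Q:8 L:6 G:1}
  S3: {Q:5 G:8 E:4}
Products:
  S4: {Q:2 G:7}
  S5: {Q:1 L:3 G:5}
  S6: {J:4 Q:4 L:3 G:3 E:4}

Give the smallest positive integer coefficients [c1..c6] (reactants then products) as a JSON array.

Coefficients: [3, 2, 3, 1, 5, 6]

J: 3·8+2·0+3·0 = 24 | 1·0+5·0+6·4 = 24
Q: 3·0+2·8+3·5 = 31 | 1·2+5·1+6·4 = 31
L: 3·7+2·6+3·0 = 33 | 1·0+5·3+6·3 = 33
G: 3·8+2·1+3·8 = 50 | 1·7+5·5+6·3 = 50
E: 3·4+2·0+3·4 = 24 | 1·0+5·0+6·4 = 24
gcd(3,2,3,1,5,6) = 1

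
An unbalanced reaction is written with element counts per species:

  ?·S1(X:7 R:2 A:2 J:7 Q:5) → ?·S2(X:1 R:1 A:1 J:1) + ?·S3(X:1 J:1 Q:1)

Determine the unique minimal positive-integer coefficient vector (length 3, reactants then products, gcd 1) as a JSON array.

X: 1·7 = 7 | 2·1+5·1 = 7
R: 1·2 = 2 | 2·1+5·0 = 2
A: 1·2 = 2 | 2·1+5·0 = 2
J: 1·7 = 7 | 2·1+5·1 = 7
Q: 1·5 = 5 | 2·0+5·1 = 5
gcd(1,2,5) = 1

Coefficients: [1, 2, 5]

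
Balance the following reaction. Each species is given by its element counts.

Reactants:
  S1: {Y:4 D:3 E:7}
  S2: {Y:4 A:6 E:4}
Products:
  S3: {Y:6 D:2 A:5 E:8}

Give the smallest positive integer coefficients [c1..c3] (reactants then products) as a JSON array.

Y: 4·4+5·4 = 36 | 6·6 = 36
D: 4·3+5·0 = 12 | 6·2 = 12
A: 4·0+5·6 = 30 | 6·5 = 30
E: 4·7+5·4 = 48 | 6·8 = 48
gcd(4,5,6) = 1

Coefficients: [4, 5, 6]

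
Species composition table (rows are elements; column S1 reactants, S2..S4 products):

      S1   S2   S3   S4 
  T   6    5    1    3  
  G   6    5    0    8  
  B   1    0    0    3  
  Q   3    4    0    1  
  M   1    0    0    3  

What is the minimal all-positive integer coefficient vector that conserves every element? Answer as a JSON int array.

Coefficients: [3, 2, 5, 1]

T: 3·6 = 18 | 2·5+5·1+1·3 = 18
G: 3·6 = 18 | 2·5+5·0+1·8 = 18
B: 3·1 = 3 | 2·0+5·0+1·3 = 3
Q: 3·3 = 9 | 2·4+5·0+1·1 = 9
M: 3·1 = 3 | 2·0+5·0+1·3 = 3
gcd(3,2,5,1) = 1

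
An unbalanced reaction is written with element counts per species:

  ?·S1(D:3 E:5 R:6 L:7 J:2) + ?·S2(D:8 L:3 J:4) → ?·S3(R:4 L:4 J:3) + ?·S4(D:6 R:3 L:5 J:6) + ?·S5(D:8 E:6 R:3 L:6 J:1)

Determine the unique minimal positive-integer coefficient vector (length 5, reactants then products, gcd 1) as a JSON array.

D: 6·3+5·8 = 58 | 3·0+3·6+5·8 = 58
E: 6·5+5·0 = 30 | 3·0+3·0+5·6 = 30
R: 6·6+5·0 = 36 | 3·4+3·3+5·3 = 36
L: 6·7+5·3 = 57 | 3·4+3·5+5·6 = 57
J: 6·2+5·4 = 32 | 3·3+3·6+5·1 = 32
gcd(6,5,3,3,5) = 1

Coefficients: [6, 5, 3, 3, 5]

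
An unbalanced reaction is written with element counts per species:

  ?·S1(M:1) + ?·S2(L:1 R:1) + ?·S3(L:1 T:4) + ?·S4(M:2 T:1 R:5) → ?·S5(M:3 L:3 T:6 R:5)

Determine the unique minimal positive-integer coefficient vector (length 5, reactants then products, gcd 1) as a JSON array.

M: 5·1+5·0+4·0+2·2 = 9 | 3·3 = 9
L: 5·0+5·1+4·1+2·0 = 9 | 3·3 = 9
T: 5·0+5·0+4·4+2·1 = 18 | 3·6 = 18
R: 5·0+5·1+4·0+2·5 = 15 | 3·5 = 15
gcd(5,5,4,2,3) = 1

Coefficients: [5, 5, 4, 2, 3]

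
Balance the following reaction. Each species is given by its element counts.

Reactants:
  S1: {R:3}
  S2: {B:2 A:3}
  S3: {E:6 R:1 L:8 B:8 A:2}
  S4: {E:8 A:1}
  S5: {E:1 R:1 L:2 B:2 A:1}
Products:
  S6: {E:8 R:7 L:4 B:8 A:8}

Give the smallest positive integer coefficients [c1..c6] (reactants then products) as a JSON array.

E: 6·0+6·0+1·6+2·8+2·1 = 24 | 3·8 = 24
R: 6·3+6·0+1·1+2·0+2·1 = 21 | 3·7 = 21
L: 6·0+6·0+1·8+2·0+2·2 = 12 | 3·4 = 12
B: 6·0+6·2+1·8+2·0+2·2 = 24 | 3·8 = 24
A: 6·0+6·3+1·2+2·1+2·1 = 24 | 3·8 = 24
gcd(6,6,1,2,2,3) = 1

Coefficients: [6, 6, 1, 2, 2, 3]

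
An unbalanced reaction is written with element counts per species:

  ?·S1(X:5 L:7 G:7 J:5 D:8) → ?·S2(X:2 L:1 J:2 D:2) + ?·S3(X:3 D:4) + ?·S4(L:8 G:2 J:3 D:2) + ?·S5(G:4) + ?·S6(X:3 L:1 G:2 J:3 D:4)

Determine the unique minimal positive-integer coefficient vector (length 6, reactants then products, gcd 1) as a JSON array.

X: 4·5 = 20 | 1·2+3·3+3·0+4·0+3·3 = 20
L: 4·7 = 28 | 1·1+3·0+3·8+4·0+3·1 = 28
G: 4·7 = 28 | 1·0+3·0+3·2+4·4+3·2 = 28
J: 4·5 = 20 | 1·2+3·0+3·3+4·0+3·3 = 20
D: 4·8 = 32 | 1·2+3·4+3·2+4·0+3·4 = 32
gcd(4,1,3,3,4,3) = 1

Coefficients: [4, 1, 3, 3, 4, 3]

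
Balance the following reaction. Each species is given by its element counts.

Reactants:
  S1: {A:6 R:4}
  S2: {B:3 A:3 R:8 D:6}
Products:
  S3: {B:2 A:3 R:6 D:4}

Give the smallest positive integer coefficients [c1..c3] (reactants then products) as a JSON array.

Coefficients: [1, 4, 6]

B: 1·0+4·3 = 12 | 6·2 = 12
A: 1·6+4·3 = 18 | 6·3 = 18
R: 1·4+4·8 = 36 | 6·6 = 36
D: 1·0+4·6 = 24 | 6·4 = 24
gcd(1,4,6) = 1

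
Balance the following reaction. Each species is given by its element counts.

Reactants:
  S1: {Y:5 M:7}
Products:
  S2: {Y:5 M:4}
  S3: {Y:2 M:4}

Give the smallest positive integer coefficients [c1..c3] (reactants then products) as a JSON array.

Y: 4·5 = 20 | 2·5+5·2 = 20
M: 4·7 = 28 | 2·4+5·4 = 28
gcd(4,2,5) = 1

Coefficients: [4, 2, 5]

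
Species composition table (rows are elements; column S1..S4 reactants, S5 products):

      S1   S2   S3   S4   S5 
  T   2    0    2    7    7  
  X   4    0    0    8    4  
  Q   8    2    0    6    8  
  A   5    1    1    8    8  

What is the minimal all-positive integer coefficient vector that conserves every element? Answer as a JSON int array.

Coefficients: [1, 5, 6, 1, 3]

T: 1·2+5·0+6·2+1·7 = 21 | 3·7 = 21
X: 1·4+5·0+6·0+1·8 = 12 | 3·4 = 12
Q: 1·8+5·2+6·0+1·6 = 24 | 3·8 = 24
A: 1·5+5·1+6·1+1·8 = 24 | 3·8 = 24
gcd(1,5,6,1,3) = 1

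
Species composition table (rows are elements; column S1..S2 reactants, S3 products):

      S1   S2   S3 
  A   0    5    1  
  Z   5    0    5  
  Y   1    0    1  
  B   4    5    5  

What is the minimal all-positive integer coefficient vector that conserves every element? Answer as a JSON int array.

A: 5·0+1·5 = 5 | 5·1 = 5
Z: 5·5+1·0 = 25 | 5·5 = 25
Y: 5·1+1·0 = 5 | 5·1 = 5
B: 5·4+1·5 = 25 | 5·5 = 25
gcd(5,1,5) = 1

Coefficients: [5, 1, 5]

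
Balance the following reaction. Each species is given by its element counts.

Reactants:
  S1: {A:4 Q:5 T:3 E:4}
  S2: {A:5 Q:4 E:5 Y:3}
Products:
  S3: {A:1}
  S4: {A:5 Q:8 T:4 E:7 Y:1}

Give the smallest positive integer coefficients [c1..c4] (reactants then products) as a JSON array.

Coefficients: [4, 1, 6, 3]

A: 4·4+1·5 = 21 | 6·1+3·5 = 21
Q: 4·5+1·4 = 24 | 6·0+3·8 = 24
T: 4·3+1·0 = 12 | 6·0+3·4 = 12
E: 4·4+1·5 = 21 | 6·0+3·7 = 21
Y: 4·0+1·3 = 3 | 6·0+3·1 = 3
gcd(4,1,6,3) = 1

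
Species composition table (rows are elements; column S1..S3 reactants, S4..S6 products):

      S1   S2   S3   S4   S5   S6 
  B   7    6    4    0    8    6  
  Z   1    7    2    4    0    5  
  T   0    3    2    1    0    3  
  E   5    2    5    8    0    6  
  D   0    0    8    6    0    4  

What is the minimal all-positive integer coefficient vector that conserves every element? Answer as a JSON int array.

Coefficients: [4, 3, 4, 2, 4, 5]

B: 4·7+3·6+4·4 = 62 | 2·0+4·8+5·6 = 62
Z: 4·1+3·7+4·2 = 33 | 2·4+4·0+5·5 = 33
T: 4·0+3·3+4·2 = 17 | 2·1+4·0+5·3 = 17
E: 4·5+3·2+4·5 = 46 | 2·8+4·0+5·6 = 46
D: 4·0+3·0+4·8 = 32 | 2·6+4·0+5·4 = 32
gcd(4,3,4,2,4,5) = 1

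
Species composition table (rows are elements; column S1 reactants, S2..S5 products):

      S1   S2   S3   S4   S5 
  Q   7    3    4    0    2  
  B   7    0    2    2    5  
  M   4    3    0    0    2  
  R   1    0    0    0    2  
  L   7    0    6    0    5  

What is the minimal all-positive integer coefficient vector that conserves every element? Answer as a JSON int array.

Q: 4·7 = 28 | 4·3+3·4+6·0+2·2 = 28
B: 4·7 = 28 | 4·0+3·2+6·2+2·5 = 28
M: 4·4 = 16 | 4·3+3·0+6·0+2·2 = 16
R: 4·1 = 4 | 4·0+3·0+6·0+2·2 = 4
L: 4·7 = 28 | 4·0+3·6+6·0+2·5 = 28
gcd(4,4,3,6,2) = 1

Coefficients: [4, 4, 3, 6, 2]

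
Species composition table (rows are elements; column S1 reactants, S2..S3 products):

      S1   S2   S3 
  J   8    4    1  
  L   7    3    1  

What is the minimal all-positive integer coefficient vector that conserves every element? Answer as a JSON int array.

J: 1·8 = 8 | 1·4+4·1 = 8
L: 1·7 = 7 | 1·3+4·1 = 7
gcd(1,1,4) = 1

Coefficients: [1, 1, 4]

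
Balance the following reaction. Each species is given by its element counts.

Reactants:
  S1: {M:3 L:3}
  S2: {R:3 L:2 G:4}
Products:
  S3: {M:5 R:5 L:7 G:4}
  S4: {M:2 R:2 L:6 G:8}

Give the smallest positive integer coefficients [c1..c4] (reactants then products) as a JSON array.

M: 4·3+4·0 = 12 | 2·5+1·2 = 12
R: 4·0+4·3 = 12 | 2·5+1·2 = 12
L: 4·3+4·2 = 20 | 2·7+1·6 = 20
G: 4·0+4·4 = 16 | 2·4+1·8 = 16
gcd(4,4,2,1) = 1

Coefficients: [4, 4, 2, 1]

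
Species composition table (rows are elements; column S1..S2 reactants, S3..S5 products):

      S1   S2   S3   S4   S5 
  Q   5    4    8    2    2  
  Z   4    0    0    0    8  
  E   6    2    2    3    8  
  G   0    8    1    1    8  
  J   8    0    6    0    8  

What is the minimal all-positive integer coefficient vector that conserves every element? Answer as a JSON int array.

Q: 6·5+4·4 = 46 | 4·8+4·2+3·2 = 46
Z: 6·4+4·0 = 24 | 4·0+4·0+3·8 = 24
E: 6·6+4·2 = 44 | 4·2+4·3+3·8 = 44
G: 6·0+4·8 = 32 | 4·1+4·1+3·8 = 32
J: 6·8+4·0 = 48 | 4·6+4·0+3·8 = 48
gcd(6,4,4,4,3) = 1

Coefficients: [6, 4, 4, 4, 3]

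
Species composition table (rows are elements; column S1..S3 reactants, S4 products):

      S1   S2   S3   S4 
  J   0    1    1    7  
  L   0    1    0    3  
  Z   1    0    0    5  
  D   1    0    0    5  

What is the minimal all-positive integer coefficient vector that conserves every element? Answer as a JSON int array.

Coefficients: [5, 3, 4, 1]

J: 5·0+3·1+4·1 = 7 | 1·7 = 7
L: 5·0+3·1+4·0 = 3 | 1·3 = 3
Z: 5·1+3·0+4·0 = 5 | 1·5 = 5
D: 5·1+3·0+4·0 = 5 | 1·5 = 5
gcd(5,3,4,1) = 1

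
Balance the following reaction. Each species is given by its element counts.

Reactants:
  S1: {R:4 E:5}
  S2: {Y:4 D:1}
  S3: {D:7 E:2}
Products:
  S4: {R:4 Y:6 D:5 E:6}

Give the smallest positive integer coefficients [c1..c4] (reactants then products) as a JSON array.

Coefficients: [2, 3, 1, 2]

R: 2·4+3·0+1·0 = 8 | 2·4 = 8
Y: 2·0+3·4+1·0 = 12 | 2·6 = 12
D: 2·0+3·1+1·7 = 10 | 2·5 = 10
E: 2·5+3·0+1·2 = 12 | 2·6 = 12
gcd(2,3,1,2) = 1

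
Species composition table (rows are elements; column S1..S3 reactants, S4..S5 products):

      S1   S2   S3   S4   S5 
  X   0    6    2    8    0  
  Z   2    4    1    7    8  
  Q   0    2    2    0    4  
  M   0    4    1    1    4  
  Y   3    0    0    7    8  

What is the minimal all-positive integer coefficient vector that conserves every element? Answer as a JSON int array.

X: 5·0+1·6+1·2 = 8 | 1·8+1·0 = 8
Z: 5·2+1·4+1·1 = 15 | 1·7+1·8 = 15
Q: 5·0+1·2+1·2 = 4 | 1·0+1·4 = 4
M: 5·0+1·4+1·1 = 5 | 1·1+1·4 = 5
Y: 5·3+1·0+1·0 = 15 | 1·7+1·8 = 15
gcd(5,1,1,1,1) = 1

Coefficients: [5, 1, 1, 1, 1]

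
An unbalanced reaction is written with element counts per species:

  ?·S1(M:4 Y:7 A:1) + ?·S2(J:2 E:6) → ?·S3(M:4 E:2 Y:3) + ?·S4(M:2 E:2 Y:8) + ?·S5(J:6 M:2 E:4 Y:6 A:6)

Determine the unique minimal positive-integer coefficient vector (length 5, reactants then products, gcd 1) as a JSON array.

Coefficients: [6, 3, 4, 3, 1]

J: 6·0+3·2 = 6 | 4·0+3·0+1·6 = 6
M: 6·4+3·0 = 24 | 4·4+3·2+1·2 = 24
E: 6·0+3·6 = 18 | 4·2+3·2+1·4 = 18
Y: 6·7+3·0 = 42 | 4·3+3·8+1·6 = 42
A: 6·1+3·0 = 6 | 4·0+3·0+1·6 = 6
gcd(6,3,4,3,1) = 1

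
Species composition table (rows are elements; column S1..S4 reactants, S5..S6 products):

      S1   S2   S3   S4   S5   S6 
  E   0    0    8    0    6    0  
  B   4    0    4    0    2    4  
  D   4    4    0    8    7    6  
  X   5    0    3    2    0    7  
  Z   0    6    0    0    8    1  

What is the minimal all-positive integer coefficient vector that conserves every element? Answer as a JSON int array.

E: 3·0+6·0+3·8+2·0 = 24 | 4·6+4·0 = 24
B: 3·4+6·0+3·4+2·0 = 24 | 4·2+4·4 = 24
D: 3·4+6·4+3·0+2·8 = 52 | 4·7+4·6 = 52
X: 3·5+6·0+3·3+2·2 = 28 | 4·0+4·7 = 28
Z: 3·0+6·6+3·0+2·0 = 36 | 4·8+4·1 = 36
gcd(3,6,3,2,4,4) = 1

Coefficients: [3, 6, 3, 2, 4, 4]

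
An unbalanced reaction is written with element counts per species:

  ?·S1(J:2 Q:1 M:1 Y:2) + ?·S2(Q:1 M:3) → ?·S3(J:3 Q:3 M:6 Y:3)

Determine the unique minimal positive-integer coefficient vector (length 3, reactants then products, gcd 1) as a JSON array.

J: 3·2+3·0 = 6 | 2·3 = 6
Q: 3·1+3·1 = 6 | 2·3 = 6
M: 3·1+3·3 = 12 | 2·6 = 12
Y: 3·2+3·0 = 6 | 2·3 = 6
gcd(3,3,2) = 1

Coefficients: [3, 3, 2]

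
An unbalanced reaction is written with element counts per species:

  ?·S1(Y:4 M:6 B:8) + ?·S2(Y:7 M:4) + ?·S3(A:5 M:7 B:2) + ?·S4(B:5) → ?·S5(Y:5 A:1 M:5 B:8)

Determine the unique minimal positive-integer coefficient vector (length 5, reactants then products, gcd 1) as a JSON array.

Y: 1·4+3·7+1·0+6·0 = 25 | 5·5 = 25
A: 1·0+3·0+1·5+6·0 = 5 | 5·1 = 5
M: 1·6+3·4+1·7+6·0 = 25 | 5·5 = 25
B: 1·8+3·0+1·2+6·5 = 40 | 5·8 = 40
gcd(1,3,1,6,5) = 1

Coefficients: [1, 3, 1, 6, 5]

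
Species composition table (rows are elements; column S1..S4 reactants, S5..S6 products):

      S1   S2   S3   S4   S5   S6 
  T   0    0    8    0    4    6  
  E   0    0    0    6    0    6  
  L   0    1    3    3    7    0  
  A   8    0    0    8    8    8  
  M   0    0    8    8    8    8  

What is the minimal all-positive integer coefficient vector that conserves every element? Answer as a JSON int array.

T: 3·0+6·0+3·8+2·0 = 24 | 3·4+2·6 = 24
E: 3·0+6·0+3·0+2·6 = 12 | 3·0+2·6 = 12
L: 3·0+6·1+3·3+2·3 = 21 | 3·7+2·0 = 21
A: 3·8+6·0+3·0+2·8 = 40 | 3·8+2·8 = 40
M: 3·0+6·0+3·8+2·8 = 40 | 3·8+2·8 = 40
gcd(3,6,3,2,3,2) = 1

Coefficients: [3, 6, 3, 2, 3, 2]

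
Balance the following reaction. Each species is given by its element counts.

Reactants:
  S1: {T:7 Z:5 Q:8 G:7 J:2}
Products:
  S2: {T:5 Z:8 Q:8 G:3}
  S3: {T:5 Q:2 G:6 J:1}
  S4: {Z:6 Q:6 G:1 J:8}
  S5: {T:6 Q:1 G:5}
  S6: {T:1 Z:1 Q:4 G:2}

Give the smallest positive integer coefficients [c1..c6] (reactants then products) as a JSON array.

Coefficients: [5, 2, 2, 1, 2, 3]

T: 5·7 = 35 | 2·5+2·5+1·0+2·6+3·1 = 35
Z: 5·5 = 25 | 2·8+2·0+1·6+2·0+3·1 = 25
Q: 5·8 = 40 | 2·8+2·2+1·6+2·1+3·4 = 40
G: 5·7 = 35 | 2·3+2·6+1·1+2·5+3·2 = 35
J: 5·2 = 10 | 2·0+2·1+1·8+2·0+3·0 = 10
gcd(5,2,2,1,2,3) = 1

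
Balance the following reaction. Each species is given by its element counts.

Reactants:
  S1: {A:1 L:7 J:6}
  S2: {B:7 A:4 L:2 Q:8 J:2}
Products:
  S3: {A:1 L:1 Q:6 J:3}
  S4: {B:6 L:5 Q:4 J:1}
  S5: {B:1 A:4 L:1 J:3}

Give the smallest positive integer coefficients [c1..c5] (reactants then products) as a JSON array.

Coefficients: [2, 3, 2, 3, 3]

B: 2·0+3·7 = 21 | 2·0+3·6+3·1 = 21
A: 2·1+3·4 = 14 | 2·1+3·0+3·4 = 14
L: 2·7+3·2 = 20 | 2·1+3·5+3·1 = 20
Q: 2·0+3·8 = 24 | 2·6+3·4+3·0 = 24
J: 2·6+3·2 = 18 | 2·3+3·1+3·3 = 18
gcd(2,3,2,3,3) = 1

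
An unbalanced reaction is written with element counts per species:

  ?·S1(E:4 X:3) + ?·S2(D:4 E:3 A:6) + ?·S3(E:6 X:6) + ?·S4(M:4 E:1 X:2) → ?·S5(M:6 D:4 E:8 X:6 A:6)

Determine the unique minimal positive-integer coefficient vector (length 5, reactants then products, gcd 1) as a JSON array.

Coefficients: [2, 4, 1, 6, 4]

M: 2·0+4·0+1·0+6·4 = 24 | 4·6 = 24
D: 2·0+4·4+1·0+6·0 = 16 | 4·4 = 16
E: 2·4+4·3+1·6+6·1 = 32 | 4·8 = 32
X: 2·3+4·0+1·6+6·2 = 24 | 4·6 = 24
A: 2·0+4·6+1·0+6·0 = 24 | 4·6 = 24
gcd(2,4,1,6,4) = 1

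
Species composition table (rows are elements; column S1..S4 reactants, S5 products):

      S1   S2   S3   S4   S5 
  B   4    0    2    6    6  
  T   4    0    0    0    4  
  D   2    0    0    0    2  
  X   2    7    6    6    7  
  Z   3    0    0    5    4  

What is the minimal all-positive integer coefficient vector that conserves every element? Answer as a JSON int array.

B: 5·4+1·0+2·2+1·6 = 30 | 5·6 = 30
T: 5·4+1·0+2·0+1·0 = 20 | 5·4 = 20
D: 5·2+1·0+2·0+1·0 = 10 | 5·2 = 10
X: 5·2+1·7+2·6+1·6 = 35 | 5·7 = 35
Z: 5·3+1·0+2·0+1·5 = 20 | 5·4 = 20
gcd(5,1,2,1,5) = 1

Coefficients: [5, 1, 2, 1, 5]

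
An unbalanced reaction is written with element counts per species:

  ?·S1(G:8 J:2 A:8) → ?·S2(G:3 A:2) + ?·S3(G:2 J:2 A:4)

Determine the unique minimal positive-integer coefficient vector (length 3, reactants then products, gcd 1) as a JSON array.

Coefficients: [1, 2, 1]

G: 1·8 = 8 | 2·3+1·2 = 8
J: 1·2 = 2 | 2·0+1·2 = 2
A: 1·8 = 8 | 2·2+1·4 = 8
gcd(1,2,1) = 1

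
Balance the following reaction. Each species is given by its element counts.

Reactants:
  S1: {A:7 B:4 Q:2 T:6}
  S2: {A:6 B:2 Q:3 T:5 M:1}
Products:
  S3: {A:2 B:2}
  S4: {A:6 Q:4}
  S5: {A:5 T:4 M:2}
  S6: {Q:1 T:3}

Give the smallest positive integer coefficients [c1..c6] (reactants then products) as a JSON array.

Coefficients: [1, 2, 4, 1, 1, 4]

A: 1·7+2·6 = 19 | 4·2+1·6+1·5+4·0 = 19
B: 1·4+2·2 = 8 | 4·2+1·0+1·0+4·0 = 8
Q: 1·2+2·3 = 8 | 4·0+1·4+1·0+4·1 = 8
T: 1·6+2·5 = 16 | 4·0+1·0+1·4+4·3 = 16
M: 1·0+2·1 = 2 | 4·0+1·0+1·2+4·0 = 2
gcd(1,2,4,1,1,4) = 1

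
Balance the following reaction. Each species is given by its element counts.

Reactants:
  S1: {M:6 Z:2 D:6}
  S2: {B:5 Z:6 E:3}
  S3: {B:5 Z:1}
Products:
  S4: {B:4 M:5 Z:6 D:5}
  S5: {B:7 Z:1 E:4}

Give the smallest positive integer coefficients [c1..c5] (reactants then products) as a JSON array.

Coefficients: [5, 4, 5, 6, 3]

B: 5·0+4·5+5·5 = 45 | 6·4+3·7 = 45
M: 5·6+4·0+5·0 = 30 | 6·5+3·0 = 30
Z: 5·2+4·6+5·1 = 39 | 6·6+3·1 = 39
E: 5·0+4·3+5·0 = 12 | 6·0+3·4 = 12
D: 5·6+4·0+5·0 = 30 | 6·5+3·0 = 30
gcd(5,4,5,6,3) = 1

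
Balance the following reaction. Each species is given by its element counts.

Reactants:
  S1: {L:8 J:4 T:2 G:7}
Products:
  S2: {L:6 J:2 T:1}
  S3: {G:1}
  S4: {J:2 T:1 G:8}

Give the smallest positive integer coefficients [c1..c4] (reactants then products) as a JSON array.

L: 3·8 = 24 | 4·6+5·0+2·0 = 24
J: 3·4 = 12 | 4·2+5·0+2·2 = 12
T: 3·2 = 6 | 4·1+5·0+2·1 = 6
G: 3·7 = 21 | 4·0+5·1+2·8 = 21
gcd(3,4,5,2) = 1

Coefficients: [3, 4, 5, 2]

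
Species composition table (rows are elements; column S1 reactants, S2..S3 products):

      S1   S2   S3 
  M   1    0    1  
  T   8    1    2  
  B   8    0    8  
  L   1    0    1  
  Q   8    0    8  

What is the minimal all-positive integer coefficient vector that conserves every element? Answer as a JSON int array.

M: 1·1 = 1 | 6·0+1·1 = 1
T: 1·8 = 8 | 6·1+1·2 = 8
B: 1·8 = 8 | 6·0+1·8 = 8
L: 1·1 = 1 | 6·0+1·1 = 1
Q: 1·8 = 8 | 6·0+1·8 = 8
gcd(1,6,1) = 1

Coefficients: [1, 6, 1]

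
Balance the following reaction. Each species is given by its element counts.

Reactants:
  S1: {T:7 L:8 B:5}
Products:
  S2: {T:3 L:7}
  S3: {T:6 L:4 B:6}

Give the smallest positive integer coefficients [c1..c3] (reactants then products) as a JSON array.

Coefficients: [6, 4, 5]

T: 6·7 = 42 | 4·3+5·6 = 42
L: 6·8 = 48 | 4·7+5·4 = 48
B: 6·5 = 30 | 4·0+5·6 = 30
gcd(6,4,5) = 1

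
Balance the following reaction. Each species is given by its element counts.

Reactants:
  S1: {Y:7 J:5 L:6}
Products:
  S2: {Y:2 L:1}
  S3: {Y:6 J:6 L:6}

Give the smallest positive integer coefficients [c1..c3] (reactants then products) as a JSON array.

Coefficients: [6, 6, 5]

Y: 6·7 = 42 | 6·2+5·6 = 42
J: 6·5 = 30 | 6·0+5·6 = 30
L: 6·6 = 36 | 6·1+5·6 = 36
gcd(6,6,5) = 1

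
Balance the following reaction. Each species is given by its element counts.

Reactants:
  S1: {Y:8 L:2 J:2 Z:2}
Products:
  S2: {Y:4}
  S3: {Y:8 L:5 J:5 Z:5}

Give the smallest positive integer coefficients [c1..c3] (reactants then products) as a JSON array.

Coefficients: [5, 6, 2]

Y: 5·8 = 40 | 6·4+2·8 = 40
L: 5·2 = 10 | 6·0+2·5 = 10
J: 5·2 = 10 | 6·0+2·5 = 10
Z: 5·2 = 10 | 6·0+2·5 = 10
gcd(5,6,2) = 1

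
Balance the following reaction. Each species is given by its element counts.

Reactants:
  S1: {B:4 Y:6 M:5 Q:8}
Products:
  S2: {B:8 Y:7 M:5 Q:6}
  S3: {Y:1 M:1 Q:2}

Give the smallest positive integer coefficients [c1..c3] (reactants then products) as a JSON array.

B: 2·4 = 8 | 1·8+5·0 = 8
Y: 2·6 = 12 | 1·7+5·1 = 12
M: 2·5 = 10 | 1·5+5·1 = 10
Q: 2·8 = 16 | 1·6+5·2 = 16
gcd(2,1,5) = 1

Coefficients: [2, 1, 5]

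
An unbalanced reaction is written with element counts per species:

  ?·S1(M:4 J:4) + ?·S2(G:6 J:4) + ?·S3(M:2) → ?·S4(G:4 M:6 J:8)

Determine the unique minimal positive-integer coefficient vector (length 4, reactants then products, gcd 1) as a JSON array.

Coefficients: [4, 2, 1, 3]

G: 4·0+2·6+1·0 = 12 | 3·4 = 12
M: 4·4+2·0+1·2 = 18 | 3·6 = 18
J: 4·4+2·4+1·0 = 24 | 3·8 = 24
gcd(4,2,1,3) = 1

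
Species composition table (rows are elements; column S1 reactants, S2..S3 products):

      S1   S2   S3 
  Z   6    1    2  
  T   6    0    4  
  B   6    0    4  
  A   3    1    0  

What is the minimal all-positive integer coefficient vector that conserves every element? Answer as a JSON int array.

Coefficients: [2, 6, 3]

Z: 2·6 = 12 | 6·1+3·2 = 12
T: 2·6 = 12 | 6·0+3·4 = 12
B: 2·6 = 12 | 6·0+3·4 = 12
A: 2·3 = 6 | 6·1+3·0 = 6
gcd(2,6,3) = 1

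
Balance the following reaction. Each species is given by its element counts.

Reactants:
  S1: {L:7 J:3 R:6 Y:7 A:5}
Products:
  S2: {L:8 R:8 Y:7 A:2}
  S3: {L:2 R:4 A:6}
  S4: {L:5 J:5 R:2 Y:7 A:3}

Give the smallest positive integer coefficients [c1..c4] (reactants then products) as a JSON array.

L: 5·7 = 35 | 2·8+2·2+3·5 = 35
J: 5·3 = 15 | 2·0+2·0+3·5 = 15
R: 5·6 = 30 | 2·8+2·4+3·2 = 30
Y: 5·7 = 35 | 2·7+2·0+3·7 = 35
A: 5·5 = 25 | 2·2+2·6+3·3 = 25
gcd(5,2,2,3) = 1

Coefficients: [5, 2, 2, 3]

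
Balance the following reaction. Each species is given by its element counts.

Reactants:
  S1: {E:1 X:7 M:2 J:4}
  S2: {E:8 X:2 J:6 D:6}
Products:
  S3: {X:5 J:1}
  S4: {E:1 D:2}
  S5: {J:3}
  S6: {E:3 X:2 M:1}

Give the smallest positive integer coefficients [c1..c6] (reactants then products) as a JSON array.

E: 1·1+1·8 = 9 | 1·0+3·1+3·0+2·3 = 9
X: 1·7+1·2 = 9 | 1·5+3·0+3·0+2·2 = 9
M: 1·2+1·0 = 2 | 1·0+3·0+3·0+2·1 = 2
J: 1·4+1·6 = 10 | 1·1+3·0+3·3+2·0 = 10
D: 1·0+1·6 = 6 | 1·0+3·2+3·0+2·0 = 6
gcd(1,1,1,3,3,2) = 1

Coefficients: [1, 1, 1, 3, 3, 2]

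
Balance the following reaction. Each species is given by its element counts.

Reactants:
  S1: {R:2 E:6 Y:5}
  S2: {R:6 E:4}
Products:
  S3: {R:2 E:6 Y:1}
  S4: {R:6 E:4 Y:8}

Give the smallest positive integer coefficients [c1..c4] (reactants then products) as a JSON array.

Coefficients: [2, 1, 2, 1]

R: 2·2+1·6 = 10 | 2·2+1·6 = 10
E: 2·6+1·4 = 16 | 2·6+1·4 = 16
Y: 2·5+1·0 = 10 | 2·1+1·8 = 10
gcd(2,1,2,1) = 1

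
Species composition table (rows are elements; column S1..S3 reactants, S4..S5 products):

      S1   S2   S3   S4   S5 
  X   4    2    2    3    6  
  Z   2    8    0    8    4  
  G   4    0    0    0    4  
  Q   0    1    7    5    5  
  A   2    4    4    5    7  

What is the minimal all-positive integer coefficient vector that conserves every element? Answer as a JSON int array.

X: 4·4+5·2+5·2 = 36 | 4·3+4·6 = 36
Z: 4·2+5·8+5·0 = 48 | 4·8+4·4 = 48
G: 4·4+5·0+5·0 = 16 | 4·0+4·4 = 16
Q: 4·0+5·1+5·7 = 40 | 4·5+4·5 = 40
A: 4·2+5·4+5·4 = 48 | 4·5+4·7 = 48
gcd(4,5,5,4,4) = 1

Coefficients: [4, 5, 5, 4, 4]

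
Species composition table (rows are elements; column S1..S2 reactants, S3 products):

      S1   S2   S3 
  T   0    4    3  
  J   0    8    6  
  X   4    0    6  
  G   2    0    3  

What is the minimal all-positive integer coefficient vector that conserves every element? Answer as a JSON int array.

T: 6·0+3·4 = 12 | 4·3 = 12
J: 6·0+3·8 = 24 | 4·6 = 24
X: 6·4+3·0 = 24 | 4·6 = 24
G: 6·2+3·0 = 12 | 4·3 = 12
gcd(6,3,4) = 1

Coefficients: [6, 3, 4]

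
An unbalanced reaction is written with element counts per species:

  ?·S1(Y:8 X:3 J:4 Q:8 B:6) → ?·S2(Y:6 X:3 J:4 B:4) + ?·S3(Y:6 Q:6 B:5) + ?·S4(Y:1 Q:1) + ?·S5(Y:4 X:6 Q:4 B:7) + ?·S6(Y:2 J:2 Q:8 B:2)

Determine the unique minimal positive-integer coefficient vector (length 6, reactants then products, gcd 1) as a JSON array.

Y: 6·8 = 48 | 4·6+1·6+6·1+1·4+4·2 = 48
X: 6·3 = 18 | 4·3+1·0+6·0+1·6+4·0 = 18
J: 6·4 = 24 | 4·4+1·0+6·0+1·0+4·2 = 24
Q: 6·8 = 48 | 4·0+1·6+6·1+1·4+4·8 = 48
B: 6·6 = 36 | 4·4+1·5+6·0+1·7+4·2 = 36
gcd(6,4,1,6,1,4) = 1

Coefficients: [6, 4, 1, 6, 1, 4]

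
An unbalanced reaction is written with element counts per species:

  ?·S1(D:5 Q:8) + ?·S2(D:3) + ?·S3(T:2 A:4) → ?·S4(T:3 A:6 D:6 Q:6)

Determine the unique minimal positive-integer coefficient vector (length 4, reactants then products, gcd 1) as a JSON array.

Coefficients: [3, 3, 6, 4]

T: 3·0+3·0+6·2 = 12 | 4·3 = 12
A: 3·0+3·0+6·4 = 24 | 4·6 = 24
D: 3·5+3·3+6·0 = 24 | 4·6 = 24
Q: 3·8+3·0+6·0 = 24 | 4·6 = 24
gcd(3,3,6,4) = 1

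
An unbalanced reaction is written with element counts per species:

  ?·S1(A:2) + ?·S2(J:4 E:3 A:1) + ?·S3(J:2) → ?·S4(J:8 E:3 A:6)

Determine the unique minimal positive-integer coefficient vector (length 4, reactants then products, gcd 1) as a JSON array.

Coefficients: [5, 2, 4, 2]

J: 5·0+2·4+4·2 = 16 | 2·8 = 16
E: 5·0+2·3+4·0 = 6 | 2·3 = 6
A: 5·2+2·1+4·0 = 12 | 2·6 = 12
gcd(5,2,4,2) = 1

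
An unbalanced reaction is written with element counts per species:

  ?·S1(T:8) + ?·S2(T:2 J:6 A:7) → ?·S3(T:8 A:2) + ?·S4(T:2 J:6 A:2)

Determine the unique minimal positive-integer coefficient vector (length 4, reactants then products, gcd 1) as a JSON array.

Coefficients: [5, 2, 5, 2]

T: 5·8+2·2 = 44 | 5·8+2·2 = 44
J: 5·0+2·6 = 12 | 5·0+2·6 = 12
A: 5·0+2·7 = 14 | 5·2+2·2 = 14
gcd(5,2,5,2) = 1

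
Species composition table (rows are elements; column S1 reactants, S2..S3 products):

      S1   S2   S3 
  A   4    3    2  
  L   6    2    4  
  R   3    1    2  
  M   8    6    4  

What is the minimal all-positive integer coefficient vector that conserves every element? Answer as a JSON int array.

Coefficients: [4, 2, 5]

A: 4·4 = 16 | 2·3+5·2 = 16
L: 4·6 = 24 | 2·2+5·4 = 24
R: 4·3 = 12 | 2·1+5·2 = 12
M: 4·8 = 32 | 2·6+5·4 = 32
gcd(4,2,5) = 1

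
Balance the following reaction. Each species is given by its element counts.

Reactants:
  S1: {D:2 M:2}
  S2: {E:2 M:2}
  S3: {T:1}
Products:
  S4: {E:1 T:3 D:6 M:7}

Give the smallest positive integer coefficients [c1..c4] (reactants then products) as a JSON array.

Coefficients: [6, 1, 6, 2]

E: 6·0+1·2+6·0 = 2 | 2·1 = 2
T: 6·0+1·0+6·1 = 6 | 2·3 = 6
D: 6·2+1·0+6·0 = 12 | 2·6 = 12
M: 6·2+1·2+6·0 = 14 | 2·7 = 14
gcd(6,1,6,2) = 1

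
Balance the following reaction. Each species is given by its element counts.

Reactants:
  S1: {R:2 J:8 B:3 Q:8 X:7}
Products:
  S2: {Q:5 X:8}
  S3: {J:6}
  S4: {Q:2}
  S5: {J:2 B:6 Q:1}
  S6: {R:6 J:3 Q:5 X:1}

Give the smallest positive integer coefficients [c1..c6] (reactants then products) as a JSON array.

R: 6·2 = 12 | 5·0+6·0+5·0+3·0+2·6 = 12
J: 6·8 = 48 | 5·0+6·6+5·0+3·2+2·3 = 48
B: 6·3 = 18 | 5·0+6·0+5·0+3·6+2·0 = 18
Q: 6·8 = 48 | 5·5+6·0+5·2+3·1+2·5 = 48
X: 6·7 = 42 | 5·8+6·0+5·0+3·0+2·1 = 42
gcd(6,5,6,5,3,2) = 1

Coefficients: [6, 5, 6, 5, 3, 2]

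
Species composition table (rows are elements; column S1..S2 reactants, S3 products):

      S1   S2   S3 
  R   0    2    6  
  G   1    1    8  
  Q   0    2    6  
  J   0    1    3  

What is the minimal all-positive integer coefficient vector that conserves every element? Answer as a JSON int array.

R: 5·0+3·2 = 6 | 1·6 = 6
G: 5·1+3·1 = 8 | 1·8 = 8
Q: 5·0+3·2 = 6 | 1·6 = 6
J: 5·0+3·1 = 3 | 1·3 = 3
gcd(5,3,1) = 1

Coefficients: [5, 3, 1]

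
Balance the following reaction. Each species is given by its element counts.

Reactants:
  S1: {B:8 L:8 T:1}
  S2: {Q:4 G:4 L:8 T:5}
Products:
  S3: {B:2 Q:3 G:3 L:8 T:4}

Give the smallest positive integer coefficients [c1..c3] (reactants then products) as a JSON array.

B: 1·8+3·0 = 8 | 4·2 = 8
Q: 1·0+3·4 = 12 | 4·3 = 12
G: 1·0+3·4 = 12 | 4·3 = 12
L: 1·8+3·8 = 32 | 4·8 = 32
T: 1·1+3·5 = 16 | 4·4 = 16
gcd(1,3,4) = 1

Coefficients: [1, 3, 4]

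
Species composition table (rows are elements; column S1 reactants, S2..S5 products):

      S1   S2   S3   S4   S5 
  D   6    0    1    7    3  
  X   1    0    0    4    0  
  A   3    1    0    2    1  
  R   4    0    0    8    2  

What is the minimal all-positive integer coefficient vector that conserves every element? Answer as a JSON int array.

Coefficients: [4, 6, 5, 1, 4]

D: 4·6 = 24 | 6·0+5·1+1·7+4·3 = 24
X: 4·1 = 4 | 6·0+5·0+1·4+4·0 = 4
A: 4·3 = 12 | 6·1+5·0+1·2+4·1 = 12
R: 4·4 = 16 | 6·0+5·0+1·8+4·2 = 16
gcd(4,6,5,1,4) = 1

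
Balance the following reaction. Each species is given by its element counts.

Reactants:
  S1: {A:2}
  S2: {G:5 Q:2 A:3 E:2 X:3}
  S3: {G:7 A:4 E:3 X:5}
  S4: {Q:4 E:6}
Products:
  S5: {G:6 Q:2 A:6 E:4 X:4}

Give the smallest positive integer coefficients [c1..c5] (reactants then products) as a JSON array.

Coefficients: [5, 2, 2, 1, 4]

G: 5·0+2·5+2·7+1·0 = 24 | 4·6 = 24
Q: 5·0+2·2+2·0+1·4 = 8 | 4·2 = 8
A: 5·2+2·3+2·4+1·0 = 24 | 4·6 = 24
E: 5·0+2·2+2·3+1·6 = 16 | 4·4 = 16
X: 5·0+2·3+2·5+1·0 = 16 | 4·4 = 16
gcd(5,2,2,1,4) = 1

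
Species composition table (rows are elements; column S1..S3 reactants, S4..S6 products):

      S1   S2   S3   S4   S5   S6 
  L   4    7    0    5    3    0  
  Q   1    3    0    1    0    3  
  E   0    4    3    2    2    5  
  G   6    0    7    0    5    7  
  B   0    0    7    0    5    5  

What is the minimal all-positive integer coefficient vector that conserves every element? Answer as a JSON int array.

Coefficients: [1, 4, 5, 4, 4, 3]

L: 1·4+4·7+5·0 = 32 | 4·5+4·3+3·0 = 32
Q: 1·1+4·3+5·0 = 13 | 4·1+4·0+3·3 = 13
E: 1·0+4·4+5·3 = 31 | 4·2+4·2+3·5 = 31
G: 1·6+4·0+5·7 = 41 | 4·0+4·5+3·7 = 41
B: 1·0+4·0+5·7 = 35 | 4·0+4·5+3·5 = 35
gcd(1,4,5,4,4,3) = 1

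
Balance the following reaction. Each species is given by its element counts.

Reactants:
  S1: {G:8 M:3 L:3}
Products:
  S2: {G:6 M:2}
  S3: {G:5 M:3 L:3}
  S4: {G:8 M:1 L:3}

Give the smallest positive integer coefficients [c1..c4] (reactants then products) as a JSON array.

G: 3·8 = 24 | 1·6+2·5+1·8 = 24
M: 3·3 = 9 | 1·2+2·3+1·1 = 9
L: 3·3 = 9 | 1·0+2·3+1·3 = 9
gcd(3,1,2,1) = 1

Coefficients: [3, 1, 2, 1]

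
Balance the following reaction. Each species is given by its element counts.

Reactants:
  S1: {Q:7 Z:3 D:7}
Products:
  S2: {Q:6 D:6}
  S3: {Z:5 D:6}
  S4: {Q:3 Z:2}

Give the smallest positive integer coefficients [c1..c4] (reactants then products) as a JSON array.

Q: 6·7 = 42 | 5·6+2·0+4·3 = 42
Z: 6·3 = 18 | 5·0+2·5+4·2 = 18
D: 6·7 = 42 | 5·6+2·6+4·0 = 42
gcd(6,5,2,4) = 1

Coefficients: [6, 5, 2, 4]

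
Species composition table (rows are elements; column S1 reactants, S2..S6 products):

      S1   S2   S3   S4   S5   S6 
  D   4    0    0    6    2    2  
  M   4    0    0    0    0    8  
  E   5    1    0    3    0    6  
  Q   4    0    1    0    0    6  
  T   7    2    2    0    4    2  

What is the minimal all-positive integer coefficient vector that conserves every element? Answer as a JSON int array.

D: 6·4 = 24 | 6·0+6·0+2·6+3·2+3·2 = 24
M: 6·4 = 24 | 6·0+6·0+2·0+3·0+3·8 = 24
E: 6·5 = 30 | 6·1+6·0+2·3+3·0+3·6 = 30
Q: 6·4 = 24 | 6·0+6·1+2·0+3·0+3·6 = 24
T: 6·7 = 42 | 6·2+6·2+2·0+3·4+3·2 = 42
gcd(6,6,6,2,3,3) = 1

Coefficients: [6, 6, 6, 2, 3, 3]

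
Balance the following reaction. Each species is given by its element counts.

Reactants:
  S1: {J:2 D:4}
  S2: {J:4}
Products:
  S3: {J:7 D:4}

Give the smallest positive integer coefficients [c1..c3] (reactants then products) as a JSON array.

Coefficients: [4, 5, 4]

J: 4·2+5·4 = 28 | 4·7 = 28
D: 4·4+5·0 = 16 | 4·4 = 16
gcd(4,5,4) = 1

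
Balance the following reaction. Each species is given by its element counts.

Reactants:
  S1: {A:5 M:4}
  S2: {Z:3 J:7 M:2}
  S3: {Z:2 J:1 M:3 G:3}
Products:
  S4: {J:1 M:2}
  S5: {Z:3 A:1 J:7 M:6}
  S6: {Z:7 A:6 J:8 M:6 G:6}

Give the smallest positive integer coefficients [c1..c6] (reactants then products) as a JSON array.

Coefficients: [3, 5, 4, 2, 3, 2]

Z: 3·0+5·3+4·2 = 23 | 2·0+3·3+2·7 = 23
A: 3·5+5·0+4·0 = 15 | 2·0+3·1+2·6 = 15
J: 3·0+5·7+4·1 = 39 | 2·1+3·7+2·8 = 39
M: 3·4+5·2+4·3 = 34 | 2·2+3·6+2·6 = 34
G: 3·0+5·0+4·3 = 12 | 2·0+3·0+2·6 = 12
gcd(3,5,4,2,3,2) = 1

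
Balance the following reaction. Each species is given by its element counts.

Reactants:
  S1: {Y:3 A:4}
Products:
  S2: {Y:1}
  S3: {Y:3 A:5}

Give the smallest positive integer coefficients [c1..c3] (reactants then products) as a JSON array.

Coefficients: [5, 3, 4]

Y: 5·3 = 15 | 3·1+4·3 = 15
A: 5·4 = 20 | 3·0+4·5 = 20
gcd(5,3,4) = 1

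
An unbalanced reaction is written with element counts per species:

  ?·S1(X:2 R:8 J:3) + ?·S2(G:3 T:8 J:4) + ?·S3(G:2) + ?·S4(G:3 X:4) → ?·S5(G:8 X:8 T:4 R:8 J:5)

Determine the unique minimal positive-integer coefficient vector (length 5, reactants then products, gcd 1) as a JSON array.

Coefficients: [2, 1, 2, 3, 2]

G: 2·0+1·3+2·2+3·3 = 16 | 2·8 = 16
X: 2·2+1·0+2·0+3·4 = 16 | 2·8 = 16
T: 2·0+1·8+2·0+3·0 = 8 | 2·4 = 8
R: 2·8+1·0+2·0+3·0 = 16 | 2·8 = 16
J: 2·3+1·4+2·0+3·0 = 10 | 2·5 = 10
gcd(2,1,2,3,2) = 1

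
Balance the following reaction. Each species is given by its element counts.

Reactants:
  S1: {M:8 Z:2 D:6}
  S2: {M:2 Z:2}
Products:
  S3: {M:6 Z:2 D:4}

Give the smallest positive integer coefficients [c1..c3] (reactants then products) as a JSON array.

M: 2·8+1·2 = 18 | 3·6 = 18
Z: 2·2+1·2 = 6 | 3·2 = 6
D: 2·6+1·0 = 12 | 3·4 = 12
gcd(2,1,3) = 1

Coefficients: [2, 1, 3]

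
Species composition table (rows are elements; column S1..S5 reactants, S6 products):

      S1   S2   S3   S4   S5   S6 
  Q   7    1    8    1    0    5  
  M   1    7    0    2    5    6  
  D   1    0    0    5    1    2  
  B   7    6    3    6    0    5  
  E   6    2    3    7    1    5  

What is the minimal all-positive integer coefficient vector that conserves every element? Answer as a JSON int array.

Coefficients: [1, 1, 2, 1, 4, 5]

Q: 1·7+1·1+2·8+1·1+4·0 = 25 | 5·5 = 25
M: 1·1+1·7+2·0+1·2+4·5 = 30 | 5·6 = 30
D: 1·1+1·0+2·0+1·5+4·1 = 10 | 5·2 = 10
B: 1·7+1·6+2·3+1·6+4·0 = 25 | 5·5 = 25
E: 1·6+1·2+2·3+1·7+4·1 = 25 | 5·5 = 25
gcd(1,1,2,1,4,5) = 1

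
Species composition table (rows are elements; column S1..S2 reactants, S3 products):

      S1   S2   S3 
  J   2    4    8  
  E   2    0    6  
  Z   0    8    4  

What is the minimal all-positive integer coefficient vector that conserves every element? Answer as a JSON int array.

J: 6·2+1·4 = 16 | 2·8 = 16
E: 6·2+1·0 = 12 | 2·6 = 12
Z: 6·0+1·8 = 8 | 2·4 = 8
gcd(6,1,2) = 1

Coefficients: [6, 1, 2]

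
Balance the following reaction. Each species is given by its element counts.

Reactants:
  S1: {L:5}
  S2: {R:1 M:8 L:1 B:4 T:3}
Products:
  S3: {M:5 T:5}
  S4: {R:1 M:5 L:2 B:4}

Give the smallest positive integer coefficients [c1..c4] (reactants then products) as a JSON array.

R: 1·0+5·1 = 5 | 3·0+5·1 = 5
M: 1·0+5·8 = 40 | 3·5+5·5 = 40
L: 1·5+5·1 = 10 | 3·0+5·2 = 10
B: 1·0+5·4 = 20 | 3·0+5·4 = 20
T: 1·0+5·3 = 15 | 3·5+5·0 = 15
gcd(1,5,3,5) = 1

Coefficients: [1, 5, 3, 5]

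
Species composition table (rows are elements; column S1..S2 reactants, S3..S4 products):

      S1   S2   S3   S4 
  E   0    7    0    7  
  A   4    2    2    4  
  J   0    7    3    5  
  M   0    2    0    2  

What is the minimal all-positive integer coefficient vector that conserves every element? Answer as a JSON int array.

E: 5·0+6·7 = 42 | 4·0+6·7 = 42
A: 5·4+6·2 = 32 | 4·2+6·4 = 32
J: 5·0+6·7 = 42 | 4·3+6·5 = 42
M: 5·0+6·2 = 12 | 4·0+6·2 = 12
gcd(5,6,4,6) = 1

Coefficients: [5, 6, 4, 6]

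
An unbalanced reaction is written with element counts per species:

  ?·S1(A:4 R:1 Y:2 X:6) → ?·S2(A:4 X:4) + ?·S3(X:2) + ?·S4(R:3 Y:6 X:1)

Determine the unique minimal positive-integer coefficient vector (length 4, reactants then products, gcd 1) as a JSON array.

A: 6·4 = 24 | 6·4+5·0+2·0 = 24
R: 6·1 = 6 | 6·0+5·0+2·3 = 6
Y: 6·2 = 12 | 6·0+5·0+2·6 = 12
X: 6·6 = 36 | 6·4+5·2+2·1 = 36
gcd(6,6,5,2) = 1

Coefficients: [6, 6, 5, 2]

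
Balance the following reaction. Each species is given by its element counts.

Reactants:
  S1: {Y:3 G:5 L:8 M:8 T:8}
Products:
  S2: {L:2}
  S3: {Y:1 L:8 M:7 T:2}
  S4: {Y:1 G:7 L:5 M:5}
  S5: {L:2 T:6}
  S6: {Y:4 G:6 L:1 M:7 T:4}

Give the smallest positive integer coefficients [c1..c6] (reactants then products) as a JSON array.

Coefficients: [5, 4, 2, 1, 4, 3]

Y: 5·3 = 15 | 4·0+2·1+1·1+4·0+3·4 = 15
G: 5·5 = 25 | 4·0+2·0+1·7+4·0+3·6 = 25
L: 5·8 = 40 | 4·2+2·8+1·5+4·2+3·1 = 40
M: 5·8 = 40 | 4·0+2·7+1·5+4·0+3·7 = 40
T: 5·8 = 40 | 4·0+2·2+1·0+4·6+3·4 = 40
gcd(5,4,2,1,4,3) = 1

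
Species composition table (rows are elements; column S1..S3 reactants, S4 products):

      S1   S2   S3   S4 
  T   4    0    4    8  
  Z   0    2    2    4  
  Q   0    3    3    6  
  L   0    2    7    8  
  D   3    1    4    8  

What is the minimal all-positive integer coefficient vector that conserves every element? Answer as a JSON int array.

T: 6·4+6·0+4·4 = 40 | 5·8 = 40
Z: 6·0+6·2+4·2 = 20 | 5·4 = 20
Q: 6·0+6·3+4·3 = 30 | 5·6 = 30
L: 6·0+6·2+4·7 = 40 | 5·8 = 40
D: 6·3+6·1+4·4 = 40 | 5·8 = 40
gcd(6,6,4,5) = 1

Coefficients: [6, 6, 4, 5]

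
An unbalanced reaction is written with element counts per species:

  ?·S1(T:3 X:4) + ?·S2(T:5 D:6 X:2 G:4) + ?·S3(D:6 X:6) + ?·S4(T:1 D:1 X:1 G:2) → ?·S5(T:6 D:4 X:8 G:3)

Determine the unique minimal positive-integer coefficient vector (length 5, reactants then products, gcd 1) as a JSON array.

Coefficients: [5, 1, 1, 4, 4]

T: 5·3+1·5+1·0+4·1 = 24 | 4·6 = 24
D: 5·0+1·6+1·6+4·1 = 16 | 4·4 = 16
X: 5·4+1·2+1·6+4·1 = 32 | 4·8 = 32
G: 5·0+1·4+1·0+4·2 = 12 | 4·3 = 12
gcd(5,1,1,4,4) = 1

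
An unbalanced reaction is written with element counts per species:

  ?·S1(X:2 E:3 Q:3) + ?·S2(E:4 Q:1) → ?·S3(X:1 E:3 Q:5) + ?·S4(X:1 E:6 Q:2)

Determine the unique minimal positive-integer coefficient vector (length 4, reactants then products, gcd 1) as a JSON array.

X: 3·2+6·0 = 6 | 1·1+5·1 = 6
E: 3·3+6·4 = 33 | 1·3+5·6 = 33
Q: 3·3+6·1 = 15 | 1·5+5·2 = 15
gcd(3,6,1,5) = 1

Coefficients: [3, 6, 1, 5]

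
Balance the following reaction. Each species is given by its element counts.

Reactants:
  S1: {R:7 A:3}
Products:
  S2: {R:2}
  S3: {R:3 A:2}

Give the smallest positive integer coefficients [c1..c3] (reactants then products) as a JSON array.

Coefficients: [4, 5, 6]

R: 4·7 = 28 | 5·2+6·3 = 28
A: 4·3 = 12 | 5·0+6·2 = 12
gcd(4,5,6) = 1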